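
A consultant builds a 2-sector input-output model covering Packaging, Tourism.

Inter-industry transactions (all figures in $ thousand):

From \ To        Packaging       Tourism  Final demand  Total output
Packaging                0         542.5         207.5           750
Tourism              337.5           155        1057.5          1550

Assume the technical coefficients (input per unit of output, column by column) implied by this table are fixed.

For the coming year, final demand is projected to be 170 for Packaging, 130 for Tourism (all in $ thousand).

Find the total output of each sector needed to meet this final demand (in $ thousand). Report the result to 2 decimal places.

x_1 = 267.34, x_2 = 278.11

Technical coefficients a_ij = z_ij / X_j:
  a_11 = 0/750 = 0.00, a_21 = 337.5/750 = 0.45
  a_12 = 542.5/1550 = 0.35, a_22 = 155/1550 = 0.10
I − A =
  [   1.00    -0.35]
  [  -0.45     0.90]
det(I−A) = (1.00)(0.90) − (-0.35)(-0.45) = 0.7425
adj(I−A) = [[0.90, 0.35], [0.45, 1.00]]
(I − A)⁻¹ = adj(I−A) / det(I−A) ≈
  [   1.2121     0.4714]
  [   0.6061     1.3468]
x = (I − A)⁻¹ d = adj(I−A)·d / det(I−A), with det(I−A) = 0.7425:
  x_1 = (0.90·170 + 0.35·130) / 0.7425 = 198.50 / 0.7425 ≈ 267.34
  x_2 = (0.45·170 + 1.00·130) / 0.7425 = 206.50 / 0.7425 ≈ 278.11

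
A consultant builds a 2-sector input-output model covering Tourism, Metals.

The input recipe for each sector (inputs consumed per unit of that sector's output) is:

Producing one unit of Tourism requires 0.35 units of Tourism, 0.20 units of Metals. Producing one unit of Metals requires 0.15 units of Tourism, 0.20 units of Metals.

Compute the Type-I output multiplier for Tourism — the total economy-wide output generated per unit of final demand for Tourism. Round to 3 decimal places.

I − A =
  [   0.65    -0.15]
  [  -0.20     0.80]
det(I−A) = (0.65)(0.80) − (-0.15)(-0.20) = 0.4900
adj(I−A) = [[0.80, 0.15], [0.20, 0.65]]
(I − A)⁻¹ = adj(I−A) / det(I−A) ≈
  [   1.6327     0.3061]
  [   0.4082     1.3265]
The output multiplier for sector j is the column-j sum of the Leontief inverse (I − A)⁻¹ = adj(I−A) / det(I−A).
Column T of adj(I−A): (0.80, 0.20); det(I−A) = 0.4900.
m_T = (0.80 + 0.20) / 0.4900 = 1.00 / 0.4900 ≈ 2.041.

m_T = 2.041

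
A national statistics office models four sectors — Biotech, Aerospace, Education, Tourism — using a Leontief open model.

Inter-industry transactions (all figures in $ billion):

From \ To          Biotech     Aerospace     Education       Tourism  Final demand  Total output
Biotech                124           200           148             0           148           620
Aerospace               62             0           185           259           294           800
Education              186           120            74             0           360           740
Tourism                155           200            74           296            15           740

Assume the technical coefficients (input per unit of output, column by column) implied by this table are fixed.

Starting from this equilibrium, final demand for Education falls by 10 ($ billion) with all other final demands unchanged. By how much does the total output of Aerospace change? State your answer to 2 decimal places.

Δx_A = -6.71

Technical coefficients a_ij = z_ij / X_j:
  a_BB = 124/620 = 0.20, a_AB = 62/620 = 0.10, a_EB = 186/620 = 0.30, a_TB = 155/620 = 0.25
  a_BA = 200/800 = 0.25, a_AA = 0/800 = 0.00, a_EA = 120/800 = 0.15, a_TA = 200/800 = 0.25
  a_BE = 148/740 = 0.20, a_AE = 185/740 = 0.25, a_EE = 74/740 = 0.10, a_TE = 74/740 = 0.10
  a_BT = 0/740 = 0.00, a_AT = 259/740 = 0.35, a_ET = 0/740 = 0.00, a_TT = 296/740 = 0.40
I − A =
  [   0.80    -0.25    -0.20     0.00]
  [  -0.10     1.00    -0.25    -0.35]
  [  -0.30    -0.15     0.90     0.00]
  [  -0.25    -0.25    -0.10     0.60]
Compute the cofactors C_ij = (−1)^(i+j)·(3×3 minor ij) of I−A; the adjugate is their transpose:
adj(I−A) = Cᵀ =
  [ 0.433500   0.153000   0.148750   0.089250]
  [ 0.188250   0.396000   0.177500   0.231000]
  [ 0.175875   0.117000   0.373125   0.068250]
  [ 0.288375   0.248250   0.198125   0.585750]
det(I−A) = Σ_j (I−A)_1j·C_1j = (0.80)(0.433500) + (-0.25)(0.188250) + (-0.20)(0.175875) + (0.00)(0.288375) = 0.2645625
(I − A)⁻¹ = adj(I−A) / det(I−A) ≈
  [   1.6386     0.5783     0.5622     0.3373]
  [   0.7116     1.4968     0.6709     0.8731]
  [   0.6648     0.4422     1.4103     0.2580]
  [   1.0900     0.9383     0.7489     2.2140]
Δx = (I − A)⁻¹ Δd with Δd having -10 in the Education component and 0 elsewhere.
So Δx_A = L_AE · (-10), where L_AE = adj(I−A)_AE / det(I−A) = 0.177500 / 0.2645625.
Δx_A = 0.177500 × (-10) / 0.2645625 = -1.775 / 0.2645625 ≈ -6.71.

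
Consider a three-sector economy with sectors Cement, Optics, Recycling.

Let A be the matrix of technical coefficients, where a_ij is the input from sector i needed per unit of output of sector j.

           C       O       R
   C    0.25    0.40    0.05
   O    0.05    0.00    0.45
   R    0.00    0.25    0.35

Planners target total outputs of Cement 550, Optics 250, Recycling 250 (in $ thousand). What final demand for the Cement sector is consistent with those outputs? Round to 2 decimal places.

I − A =
  [   0.75    -0.40    -0.05]
  [  -0.05     1.00    -0.45]
  [   0.00    -0.25     0.65]
d = (I − A) x:
  d_C = (+0.75)·550 + (-0.40)·250 + (-0.05)·250 = 300.00
  d_O = (-0.05)·550 + (+1.00)·250 + (-0.45)·250 = 110.00
  d_R = (+0.00)·550 + (-0.25)·250 + (+0.65)·250 = 100.00

d_C = 300.00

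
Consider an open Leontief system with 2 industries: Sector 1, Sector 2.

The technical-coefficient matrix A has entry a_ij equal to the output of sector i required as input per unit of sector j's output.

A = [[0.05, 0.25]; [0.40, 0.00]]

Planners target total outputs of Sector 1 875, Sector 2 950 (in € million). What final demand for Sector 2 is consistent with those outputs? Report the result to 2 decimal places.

I − A =
  [   0.95    -0.25]
  [  -0.40     1.00]
d = (I − A) x:
  d_1 = (+0.95)·875 + (-0.25)·950 = 593.75
  d_2 = (-0.40)·875 + (+1.00)·950 = 600.00

d_2 = 600.00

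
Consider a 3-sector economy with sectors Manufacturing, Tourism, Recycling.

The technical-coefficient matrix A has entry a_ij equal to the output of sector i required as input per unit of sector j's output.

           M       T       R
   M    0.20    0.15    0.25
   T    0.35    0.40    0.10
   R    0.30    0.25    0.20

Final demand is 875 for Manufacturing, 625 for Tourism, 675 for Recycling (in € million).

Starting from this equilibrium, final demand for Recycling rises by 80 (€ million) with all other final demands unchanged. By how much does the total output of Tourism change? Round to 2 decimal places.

I − A =
  [   0.80    -0.15    -0.25]
  [  -0.35     0.60    -0.10]
  [  -0.30    -0.25     0.80]
Cofactors of I−A, C_ij = (−1)^(i+j)·(minor ij) (rows/columns in the sector order above):
  C_11 = (0.60)(0.80) − (-0.10)(-0.25) = 0.4550
  C_12 = −[(-0.35)(0.80) − (-0.10)(-0.30)] = 0.3100
  C_13 = (-0.35)(-0.25) − (0.60)(-0.30) = 0.2675
  C_21 = −[(-0.15)(0.80) − (-0.25)(-0.25)] = 0.1825
  C_22 = (0.80)(0.80) − (-0.25)(-0.30) = 0.5650
  C_23 = −[(0.80)(-0.25) − (-0.15)(-0.30)] = 0.2450
  C_31 = (-0.15)(-0.10) − (-0.25)(0.60) = 0.1650
  C_32 = −[(0.80)(-0.10) − (-0.25)(-0.35)] = 0.1675
  C_33 = (0.80)(0.60) − (-0.15)(-0.35) = 0.4275
det(I−A) = Σ_j (I−A)_1j·C_1j = (0.80)(0.4550) + (-0.15)(0.3100) + (-0.25)(0.2675) = 0.250625
adj(I−A) = Cᵀ =
  [ 0.4550   0.1825   0.1650]
  [ 0.3100   0.5650   0.1675]
  [ 0.2675   0.2450   0.4275]
(I − A)⁻¹ = adj(I−A) / det(I−A) ≈
  [   1.8155     0.7282     0.6584]
  [   1.2369     2.2544     0.6683]
  [   1.0673     0.9776     1.7057]
Δx = (I − A)⁻¹ Δd with Δd having +80 in the Recycling component and 0 elsewhere.
So Δx_T = L_TR · (+80), where L_TR = adj(I−A)_TR / det(I−A) = 0.1675 / 0.250625.
Δx_T = 0.1675 × (+80) / 0.250625 = 13.40 / 0.250625 ≈ 53.47.

Δx_T = 53.47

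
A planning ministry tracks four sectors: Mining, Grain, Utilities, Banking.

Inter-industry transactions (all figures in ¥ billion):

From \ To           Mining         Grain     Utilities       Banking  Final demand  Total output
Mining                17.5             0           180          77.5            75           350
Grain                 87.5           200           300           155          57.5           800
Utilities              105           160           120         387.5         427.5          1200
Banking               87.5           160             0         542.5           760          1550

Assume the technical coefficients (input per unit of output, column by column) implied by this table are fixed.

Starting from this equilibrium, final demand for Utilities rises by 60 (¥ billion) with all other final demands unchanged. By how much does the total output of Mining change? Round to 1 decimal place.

Technical coefficients a_ij = z_ij / X_j:
  a_MM = 17.5/350 = 0.05, a_GM = 87.5/350 = 0.25, a_UM = 105/350 = 0.30, a_BM = 87.5/350 = 0.25
  a_MG = 0/800 = 0.00, a_GG = 200/800 = 0.25, a_UG = 160/800 = 0.20, a_BG = 160/800 = 0.20
  a_MU = 180/1200 = 0.15, a_GU = 300/1200 = 0.25, a_UU = 120/1200 = 0.10, a_BU = 0/1200 = 0.00
  a_MB = 77.5/1550 = 0.05, a_GB = 155/1550 = 0.10, a_UB = 387.5/1550 = 0.25, a_BB = 542.5/1550 = 0.35
I − A =
  [   0.95     0.00    -0.15    -0.05]
  [  -0.25     0.75    -0.25    -0.10]
  [  -0.30    -0.20     0.90    -0.25]
  [  -0.25    -0.20     0.00     0.65]
Compute the cofactors C_ij = (−1)^(i+j)·(3×3 minor ij) of I−A; the adjugate is their transpose:
adj(I−A) = Cᵀ =
  [ 0.375750   0.036000   0.072625   0.062375]
  [ 0.233125   0.505875   0.179375   0.164750]
  [ 0.237125   0.171500   0.432250   0.210875]
  [ 0.216250   0.169500   0.083125   0.552500]
det(I−A) = Σ_j (I−A)_1j·C_1j = (0.95)(0.375750) + (0.00)(0.233125) + (-0.15)(0.237125) + (-0.05)(0.216250) = 0.31058125
(I − A)⁻¹ = adj(I−A) / det(I−A) ≈
  [   1.2098     0.1159     0.2338     0.2008]
  [   0.7506     1.6288     0.5775     0.5305]
  [   0.7635     0.5522     1.3917     0.6790]
  [   0.6963     0.5458     0.2676     1.7789]
Δx = (I − A)⁻¹ Δd with Δd having +60 in the Utilities component and 0 elsewhere.
So Δx_M = L_MU · (+60), where L_MU = adj(I−A)_MU / det(I−A) = 0.072625 / 0.31058125.
Δx_M = 0.072625 × (+60) / 0.31058125 = 4.3575 / 0.31058125 ≈ 14.0.

Δx_M = 14.0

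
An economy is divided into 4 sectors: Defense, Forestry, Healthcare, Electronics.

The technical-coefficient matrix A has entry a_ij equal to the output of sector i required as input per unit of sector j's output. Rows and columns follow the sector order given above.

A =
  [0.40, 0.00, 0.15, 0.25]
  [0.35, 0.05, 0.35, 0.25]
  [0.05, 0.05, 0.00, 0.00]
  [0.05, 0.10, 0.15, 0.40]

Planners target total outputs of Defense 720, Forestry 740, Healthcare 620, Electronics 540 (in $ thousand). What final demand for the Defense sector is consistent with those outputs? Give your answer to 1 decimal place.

I − A =
  [   0.60     0.00    -0.15    -0.25]
  [  -0.35     0.95    -0.35    -0.25]
  [  -0.05    -0.05     1.00     0.00]
  [  -0.05    -0.10    -0.15     0.60]
d = (I − A) x:
  d_1 = (+0.60)·720 + (+0.00)·740 + (-0.15)·620 + (-0.25)·540 = 204.0
  d_2 = (-0.35)·720 + (+0.95)·740 + (-0.35)·620 + (-0.25)·540 = 99.0
  d_3 = (-0.05)·720 + (-0.05)·740 + (+1.00)·620 + (+0.00)·540 = 547.0
  d_4 = (-0.05)·720 + (-0.10)·740 + (-0.15)·620 + (+0.60)·540 = 121.0

d_1 = 204.0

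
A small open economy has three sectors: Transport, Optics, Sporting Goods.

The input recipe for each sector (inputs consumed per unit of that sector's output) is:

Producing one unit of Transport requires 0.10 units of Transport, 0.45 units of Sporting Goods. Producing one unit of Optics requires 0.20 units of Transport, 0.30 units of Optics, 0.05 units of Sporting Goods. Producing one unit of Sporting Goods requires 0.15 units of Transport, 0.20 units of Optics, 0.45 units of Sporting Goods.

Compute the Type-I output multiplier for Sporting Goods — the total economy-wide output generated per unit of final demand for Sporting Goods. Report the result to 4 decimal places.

I − A =
  [   0.90    -0.20    -0.15]
  [   0.00     0.70    -0.20]
  [  -0.45    -0.05     0.55]
Cofactors of I−A, C_ij = (−1)^(i+j)·(minor ij) (rows/columns in the sector order above):
  C_11 = (0.70)(0.55) − (-0.20)(-0.05) = 0.3750
  C_12 = −[(0.00)(0.55) − (-0.20)(-0.45)] = 0.0900
  C_13 = (0.00)(-0.05) − (0.70)(-0.45) = 0.3150
  C_21 = −[(-0.20)(0.55) − (-0.15)(-0.05)] = 0.1175
  C_22 = (0.90)(0.55) − (-0.15)(-0.45) = 0.4275
  C_23 = −[(0.90)(-0.05) − (-0.20)(-0.45)] = 0.1350
  C_31 = (-0.20)(-0.20) − (-0.15)(0.70) = 0.1450
  C_32 = −[(0.90)(-0.20) − (-0.15)(0.00)] = 0.1800
  C_33 = (0.90)(0.70) − (-0.20)(0.00) = 0.6300
det(I−A) = Σ_j (I−A)_1j·C_1j = (0.90)(0.3750) + (-0.20)(0.0900) + (-0.15)(0.3150) = 0.27225
adj(I−A) = Cᵀ =
  [ 0.3750   0.1175   0.1450]
  [ 0.0900   0.4275   0.1800]
  [ 0.3150   0.1350   0.6300]
(I − A)⁻¹ = adj(I−A) / det(I−A) ≈
  [   1.37741     0.43159     0.53260]
  [   0.33058     1.57025     0.66116]
  [   1.15702     0.49587     2.31405]
The output multiplier for sector j is the column-j sum of the Leontief inverse (I − A)⁻¹ = adj(I−A) / det(I−A).
Column 3 of adj(I−A): (0.1450, 0.1800, 0.6300); det(I−A) = 0.27225.
m_3 = (0.1450 + 0.1800 + 0.6300) / 0.27225 = 0.955 / 0.27225 ≈ 3.5078.

m_3 = 3.5078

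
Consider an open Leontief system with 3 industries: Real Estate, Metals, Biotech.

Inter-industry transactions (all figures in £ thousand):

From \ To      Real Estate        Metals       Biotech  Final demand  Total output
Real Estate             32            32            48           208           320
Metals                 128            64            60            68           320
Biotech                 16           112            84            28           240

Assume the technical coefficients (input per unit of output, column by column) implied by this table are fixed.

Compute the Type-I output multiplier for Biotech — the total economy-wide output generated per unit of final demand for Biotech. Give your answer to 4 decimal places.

Technical coefficients a_ij = z_ij / X_j:
  a_RR = 32/320 = 0.10, a_MR = 128/320 = 0.40, a_BR = 16/320 = 0.05
  a_RM = 32/320 = 0.10, a_MM = 64/320 = 0.20, a_BM = 112/320 = 0.35
  a_RB = 48/240 = 0.20, a_MB = 60/240 = 0.25, a_BB = 84/240 = 0.35
I − A =
  [   0.90    -0.10    -0.20]
  [  -0.40     0.80    -0.25]
  [  -0.05    -0.35     0.65]
Cofactors of I−A, C_ij = (−1)^(i+j)·(minor ij) (rows/columns in the sector order above):
  C_11 = (0.80)(0.65) − (-0.25)(-0.35) = 0.4325
  C_12 = −[(-0.40)(0.65) − (-0.25)(-0.05)] = 0.2725
  C_13 = (-0.40)(-0.35) − (0.80)(-0.05) = 0.1800
  C_21 = −[(-0.10)(0.65) − (-0.20)(-0.35)] = 0.1350
  C_22 = (0.90)(0.65) − (-0.20)(-0.05) = 0.5750
  C_23 = −[(0.90)(-0.35) − (-0.10)(-0.05)] = 0.3200
  C_31 = (-0.10)(-0.25) − (-0.20)(0.80) = 0.1850
  C_32 = −[(0.90)(-0.25) − (-0.20)(-0.40)] = 0.3050
  C_33 = (0.90)(0.80) − (-0.10)(-0.40) = 0.6800
det(I−A) = Σ_j (I−A)_1j·C_1j = (0.90)(0.4325) + (-0.10)(0.2725) + (-0.20)(0.1800) = 0.3260
adj(I−A) = Cᵀ =
  [ 0.4325   0.1350   0.1850]
  [ 0.2725   0.5750   0.3050]
  [ 0.1800   0.3200   0.6800]
(I − A)⁻¹ = adj(I−A) / det(I−A) ≈
  [   1.32669     0.41411     0.56748]
  [   0.83589     1.76380     0.93558]
  [   0.55215     0.98160     2.08589]
The output multiplier for sector j is the column-j sum of the Leontief inverse (I − A)⁻¹ = adj(I−A) / det(I−A).
Column B of adj(I−A): (0.1850, 0.3050, 0.6800); det(I−A) = 0.3260.
m_B = (0.1850 + 0.3050 + 0.6800) / 0.3260 = 1.17 / 0.3260 ≈ 3.5890.

m_B = 3.5890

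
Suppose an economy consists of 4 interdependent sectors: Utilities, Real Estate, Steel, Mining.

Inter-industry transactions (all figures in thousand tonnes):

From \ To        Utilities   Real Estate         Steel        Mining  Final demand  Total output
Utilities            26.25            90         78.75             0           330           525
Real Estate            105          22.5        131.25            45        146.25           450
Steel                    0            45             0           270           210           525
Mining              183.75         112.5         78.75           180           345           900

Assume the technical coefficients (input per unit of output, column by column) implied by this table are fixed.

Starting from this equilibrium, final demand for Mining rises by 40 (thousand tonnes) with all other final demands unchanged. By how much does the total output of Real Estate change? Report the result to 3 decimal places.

Technical coefficients a_ij = z_ij / X_j:
  a_11 = 26.25/525 = 0.05, a_21 = 105/525 = 0.20, a_31 = 0/525 = 0.00, a_41 = 183.75/525 = 0.35
  a_12 = 90/450 = 0.20, a_22 = 22.5/450 = 0.05, a_32 = 45/450 = 0.10, a_42 = 112.5/450 = 0.25
  a_13 = 78.75/525 = 0.15, a_23 = 131.25/525 = 0.25, a_33 = 0/525 = 0.00, a_43 = 78.75/525 = 0.15
  a_14 = 0/900 = 0.00, a_24 = 45/900 = 0.05, a_34 = 270/900 = 0.30, a_44 = 180/900 = 0.20
I − A =
  [   0.95    -0.20    -0.15     0.00]
  [  -0.20     0.95    -0.25    -0.05]
  [   0.00    -0.10     1.00    -0.30]
  [  -0.35    -0.25    -0.15     0.80]
Compute the cofactors C_ij = (−1)^(i+j)·(3×3 minor ij) of I−A; the adjugate is their transpose:
adj(I−A) = Cᵀ =
  [ 0.665250   0.174250   0.153625   0.068500]
  [ 0.194750   0.701500   0.223750   0.127750]
  [ 0.132500   0.168250   0.674625   0.263500]
  [ 0.376750   0.327000   0.263625   0.835750]
det(I−A) = Σ_j (I−A)_1j·C_1j = (0.95)(0.665250) + (-0.20)(0.194750) + (-0.15)(0.132500) + (0.00)(0.376750) = 0.5731625
(I − A)⁻¹ = adj(I−A) / det(I−A) ≈
  [   1.1607     0.3040     0.2680     0.1195]
  [   0.3398     1.2239     0.3904     0.2229]
  [   0.2312     0.2935     1.1770     0.4597]
  [   0.6573     0.5705     0.4599     1.4581]
Δx = (I − A)⁻¹ Δd with Δd having +40 in the Mining component and 0 elsewhere.
So Δx_2 = L_24 · (+40), where L_24 = adj(I−A)_24 / det(I−A) = 0.127750 / 0.5731625.
Δx_2 = 0.127750 × (+40) / 0.5731625 = 5.11 / 0.5731625 ≈ 8.915.

Δx_2 = 8.915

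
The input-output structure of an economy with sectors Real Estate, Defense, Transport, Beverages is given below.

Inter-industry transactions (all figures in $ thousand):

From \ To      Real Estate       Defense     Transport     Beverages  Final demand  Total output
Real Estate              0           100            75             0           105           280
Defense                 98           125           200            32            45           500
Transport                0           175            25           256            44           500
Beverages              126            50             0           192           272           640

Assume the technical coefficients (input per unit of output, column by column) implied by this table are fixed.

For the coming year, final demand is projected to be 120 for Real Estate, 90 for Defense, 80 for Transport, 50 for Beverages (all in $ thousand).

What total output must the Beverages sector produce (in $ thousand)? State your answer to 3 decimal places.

Technical coefficients a_ij = z_ij / X_j:
  a_11 = 0/280 = 0.00, a_21 = 98/280 = 0.35, a_31 = 0/280 = 0.00, a_41 = 126/280 = 0.45
  a_12 = 100/500 = 0.20, a_22 = 125/500 = 0.25, a_32 = 175/500 = 0.35, a_42 = 50/500 = 0.10
  a_13 = 75/500 = 0.15, a_23 = 200/500 = 0.40, a_33 = 25/500 = 0.05, a_43 = 0/500 = 0.00
  a_14 = 0/640 = 0.00, a_24 = 32/640 = 0.05, a_34 = 256/640 = 0.40, a_44 = 192/640 = 0.30
I − A =
  [   1.00    -0.20    -0.15     0.00]
  [  -0.35     0.75    -0.40    -0.05]
  [   0.00    -0.35     0.95    -0.40]
  [  -0.45    -0.10     0.00     0.70]
Compute the cofactors C_ij = (−1)^(i+j)·(3×3 minor ij) of I−A; the adjugate is their transpose:
adj(I−A) = Cᵀ =
  [ 0.380000   0.175750   0.134000   0.089125]
  [ 0.326125   0.638000   0.320125   0.228500]
  [ 0.242625   0.321000   0.466500   0.289500]
  [ 0.290875   0.204125   0.131875   0.487625]
det(I−A) = Σ_j (I−A)_1j·C_1j = (1.00)(0.380000) + (-0.20)(0.326125) + (-0.15)(0.242625) + (0.00)(0.290875) = 0.27838125
(I − A)⁻¹ = adj(I−A) / det(I−A) ≈
  [   1.3650     0.6313     0.4814     0.3202]
  [   1.1715     2.2918     1.1500     0.8208]
  [   0.8716     1.1531     1.6758     1.0399]
  [   1.0449     0.7333     0.4737     1.7516]
x = (I − A)⁻¹ d = adj(I−A)·d / det(I−A), with det(I−A) = 0.27838125:
  x_1 = (0.380000·120 + 0.175750·90 + 0.134000·80 + 0.089125·50) / 0.27838125 = 76.59375 / 0.27838125 ≈ 275.140
  x_2 = (0.326125·120 + 0.638000·90 + 0.320125·80 + 0.228500·50) / 0.27838125 = 133.59 / 0.27838125 ≈ 479.881
  x_3 = (0.242625·120 + 0.321000·90 + 0.466500·80 + 0.289500·50) / 0.27838125 = 109.80 / 0.27838125 ≈ 394.423
  x_4 = (0.290875·120 + 0.204125·90 + 0.131875·80 + 0.487625·50) / 0.27838125 = 88.2075 / 0.27838125 ≈ 316.859

x_4 = 316.859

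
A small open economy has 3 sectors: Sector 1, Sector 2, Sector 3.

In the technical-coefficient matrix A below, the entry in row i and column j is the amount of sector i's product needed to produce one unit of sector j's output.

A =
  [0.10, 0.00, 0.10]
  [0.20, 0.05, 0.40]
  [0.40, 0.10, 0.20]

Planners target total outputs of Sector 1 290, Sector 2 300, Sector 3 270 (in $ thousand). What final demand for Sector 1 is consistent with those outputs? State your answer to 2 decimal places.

d_1 = 234.00

I − A =
  [   0.90     0.00    -0.10]
  [  -0.20     0.95    -0.40]
  [  -0.40    -0.10     0.80]
d = (I − A) x:
  d_1 = (+0.90)·290 + (+0.00)·300 + (-0.10)·270 = 234.00
  d_2 = (-0.20)·290 + (+0.95)·300 + (-0.40)·270 = 119.00
  d_3 = (-0.40)·290 + (-0.10)·300 + (+0.80)·270 = 70.00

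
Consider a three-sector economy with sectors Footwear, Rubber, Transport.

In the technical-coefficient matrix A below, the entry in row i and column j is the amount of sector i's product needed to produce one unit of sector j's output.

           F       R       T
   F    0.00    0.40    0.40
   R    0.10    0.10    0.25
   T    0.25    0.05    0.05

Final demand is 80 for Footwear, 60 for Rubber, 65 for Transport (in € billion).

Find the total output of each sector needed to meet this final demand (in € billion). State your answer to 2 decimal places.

I − A =
  [   1.00    -0.40    -0.40]
  [  -0.10     0.90    -0.25]
  [  -0.25    -0.05     0.95]
Cofactors of I−A, C_ij = (−1)^(i+j)·(minor ij) (rows/columns in the sector order above):
  C_11 = (0.90)(0.95) − (-0.25)(-0.05) = 0.8425
  C_12 = −[(-0.10)(0.95) − (-0.25)(-0.25)] = 0.1575
  C_13 = (-0.10)(-0.05) − (0.90)(-0.25) = 0.2300
  C_21 = −[(-0.40)(0.95) − (-0.40)(-0.05)] = 0.4000
  C_22 = (1.00)(0.95) − (-0.40)(-0.25) = 0.8500
  C_23 = −[(1.00)(-0.05) − (-0.40)(-0.25)] = 0.1500
  C_31 = (-0.40)(-0.25) − (-0.40)(0.90) = 0.4600
  C_32 = −[(1.00)(-0.25) − (-0.40)(-0.10)] = 0.2900
  C_33 = (1.00)(0.90) − (-0.40)(-0.10) = 0.8600
det(I−A) = Σ_j (I−A)_1j·C_1j = (1.00)(0.8425) + (-0.40)(0.1575) + (-0.40)(0.2300) = 0.6875
adj(I−A) = Cᵀ =
  [ 0.8425   0.4000   0.4600]
  [ 0.1575   0.8500   0.2900]
  [ 0.2300   0.1500   0.8600]
(I − A)⁻¹ = adj(I−A) / det(I−A) ≈
  [   1.2255     0.5818     0.6691]
  [   0.2291     1.2364     0.4218]
  [   0.3345     0.2182     1.2509]
x = (I − A)⁻¹ d = adj(I−A)·d / det(I−A), with det(I−A) = 0.6875:
  x_F = (0.8425·80 + 0.4000·60 + 0.4600·65) / 0.6875 = 121.30 / 0.6875 ≈ 176.44
  x_R = (0.1575·80 + 0.8500·60 + 0.2900·65) / 0.6875 = 82.45 / 0.6875 ≈ 119.93
  x_T = (0.2300·80 + 0.1500·60 + 0.8600·65) / 0.6875 = 83.30 / 0.6875 ≈ 121.16

x_F = 176.44, x_R = 119.93, x_T = 121.16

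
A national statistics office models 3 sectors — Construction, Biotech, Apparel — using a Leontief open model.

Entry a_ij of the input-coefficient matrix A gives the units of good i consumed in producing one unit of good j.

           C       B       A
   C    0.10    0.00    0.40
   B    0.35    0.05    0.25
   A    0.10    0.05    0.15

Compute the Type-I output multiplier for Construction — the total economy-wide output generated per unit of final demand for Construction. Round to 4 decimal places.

m_C = 1.8345

I − A =
  [   0.90     0.00    -0.40]
  [  -0.35     0.95    -0.25]
  [  -0.10    -0.05     0.85]
Cofactors of I−A, C_ij = (−1)^(i+j)·(minor ij) (rows/columns in the sector order above):
  C_11 = (0.95)(0.85) − (-0.25)(-0.05) = 0.7950
  C_12 = −[(-0.35)(0.85) − (-0.25)(-0.10)] = 0.3225
  C_13 = (-0.35)(-0.05) − (0.95)(-0.10) = 0.1125
  C_21 = −[(0.00)(0.85) − (-0.40)(-0.05)] = 0.0200
  C_22 = (0.90)(0.85) − (-0.40)(-0.10) = 0.7250
  C_23 = −[(0.90)(-0.05) − (0.00)(-0.10)] = 0.0450
  C_31 = (0.00)(-0.25) − (-0.40)(0.95) = 0.3800
  C_32 = −[(0.90)(-0.25) − (-0.40)(-0.35)] = 0.3650
  C_33 = (0.90)(0.95) − (0.00)(-0.35) = 0.8550
det(I−A) = Σ_j (I−A)_1j·C_1j = (0.90)(0.7950) + (0.00)(0.3225) + (-0.40)(0.1125) = 0.6705
adj(I−A) = Cᵀ =
  [ 0.7950   0.0200   0.3800]
  [ 0.3225   0.7250   0.3650]
  [ 0.1125   0.0450   0.8550]
(I − A)⁻¹ = adj(I−A) / det(I−A) ≈
  [   1.18568     0.02983     0.56674]
  [   0.48098     1.08128     0.54437]
  [   0.16779     0.06711     1.27517]
The output multiplier for sector j is the column-j sum of the Leontief inverse (I − A)⁻¹ = adj(I−A) / det(I−A).
Column C of adj(I−A): (0.7950, 0.3225, 0.1125); det(I−A) = 0.6705.
m_C = (0.7950 + 0.3225 + 0.1125) / 0.6705 = 1.23 / 0.6705 ≈ 1.8345.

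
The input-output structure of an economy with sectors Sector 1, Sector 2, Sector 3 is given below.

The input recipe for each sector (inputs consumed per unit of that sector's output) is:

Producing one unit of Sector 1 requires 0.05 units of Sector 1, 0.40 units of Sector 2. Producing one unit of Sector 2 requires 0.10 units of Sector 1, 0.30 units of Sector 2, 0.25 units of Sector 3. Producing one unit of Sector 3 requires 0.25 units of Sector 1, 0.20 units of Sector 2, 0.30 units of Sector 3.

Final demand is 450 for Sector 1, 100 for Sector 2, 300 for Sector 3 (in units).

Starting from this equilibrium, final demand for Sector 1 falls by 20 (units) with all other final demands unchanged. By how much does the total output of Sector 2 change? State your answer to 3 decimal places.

I − A =
  [   0.95    -0.10    -0.25]
  [  -0.40     0.70    -0.20]
  [   0.00    -0.25     0.70]
Cofactors of I−A, C_ij = (−1)^(i+j)·(minor ij) (rows/columns in the sector order above):
  C_11 = (0.70)(0.70) − (-0.20)(-0.25) = 0.4400
  C_12 = −[(-0.40)(0.70) − (-0.20)(0.00)] = 0.2800
  C_13 = (-0.40)(-0.25) − (0.70)(0.00) = 0.1000
  C_21 = −[(-0.10)(0.70) − (-0.25)(-0.25)] = 0.1325
  C_22 = (0.95)(0.70) − (-0.25)(0.00) = 0.6650
  C_23 = −[(0.95)(-0.25) − (-0.10)(0.00)] = 0.2375
  C_31 = (-0.10)(-0.20) − (-0.25)(0.70) = 0.1950
  C_32 = −[(0.95)(-0.20) − (-0.25)(-0.40)] = 0.2900
  C_33 = (0.95)(0.70) − (-0.10)(-0.40) = 0.6250
det(I−A) = Σ_j (I−A)_1j·C_1j = (0.95)(0.4400) + (-0.10)(0.2800) + (-0.25)(0.1000) = 0.3650
adj(I−A) = Cᵀ =
  [ 0.4400   0.1325   0.1950]
  [ 0.2800   0.6650   0.2900]
  [ 0.1000   0.2375   0.6250]
(I − A)⁻¹ = adj(I−A) / det(I−A) ≈
  [   1.2055     0.3630     0.5342]
  [   0.7671     1.8219     0.7945]
  [   0.2740     0.6507     1.7123]
Δx = (I − A)⁻¹ Δd with Δd having -20 in the Sector 1 component and 0 elsewhere.
So Δx_2 = L_21 · (-20), where L_21 = adj(I−A)_21 / det(I−A) = 0.2800 / 0.3650.
Δx_2 = 0.2800 × (-20) / 0.3650 = -5.60 / 0.3650 ≈ -15.342.

Δx_2 = -15.342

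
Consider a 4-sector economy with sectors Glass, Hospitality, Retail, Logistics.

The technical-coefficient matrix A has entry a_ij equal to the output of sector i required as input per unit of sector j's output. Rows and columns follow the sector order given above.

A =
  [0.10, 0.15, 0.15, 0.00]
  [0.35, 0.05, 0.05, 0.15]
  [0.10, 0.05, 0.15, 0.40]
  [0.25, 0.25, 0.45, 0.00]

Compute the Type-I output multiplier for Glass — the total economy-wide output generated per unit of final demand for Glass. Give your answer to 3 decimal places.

m_G = 3.170

I − A =
  [   0.90    -0.15    -0.15     0.00]
  [  -0.35     0.95    -0.05    -0.15]
  [  -0.10    -0.05     0.85    -0.40]
  [  -0.25    -0.25    -0.45     1.00]
Compute the cofactors C_ij = (−1)^(i+j)·(3×3 minor ij) of I−A; the adjugate is their transpose:
adj(I−A) = Cᵀ =
  [ 0.593750   0.123000   0.154500   0.080250]
  [ 0.283125   0.573000   0.163875   0.151500]
  [ 0.240625   0.165000   0.763125   0.330000]
  [ 0.327500   0.248250   0.423000   0.662250]
det(I−A) = Σ_j (I−A)_1j·C_1j = (0.90)(0.593750) + (-0.15)(0.283125) + (-0.15)(0.240625) + (0.00)(0.327500) = 0.4558125
(I − A)⁻¹ = adj(I−A) / det(I−A) ≈
  [   1.3026     0.2698     0.3390     0.1761]
  [   0.6211     1.2571     0.3595     0.3324]
  [   0.5279     0.3620     1.6742     0.7240]
  [   0.7185     0.5446     0.9280     1.4529]
The output multiplier for sector j is the column-j sum of the Leontief inverse (I − A)⁻¹ = adj(I−A) / det(I−A).
Column G of adj(I−A): (0.593750, 0.283125, 0.240625, 0.327500); det(I−A) = 0.4558125.
m_G = (0.593750 + 0.283125 + 0.240625 + 0.327500) / 0.4558125 = 1.445 / 0.4558125 ≈ 3.170.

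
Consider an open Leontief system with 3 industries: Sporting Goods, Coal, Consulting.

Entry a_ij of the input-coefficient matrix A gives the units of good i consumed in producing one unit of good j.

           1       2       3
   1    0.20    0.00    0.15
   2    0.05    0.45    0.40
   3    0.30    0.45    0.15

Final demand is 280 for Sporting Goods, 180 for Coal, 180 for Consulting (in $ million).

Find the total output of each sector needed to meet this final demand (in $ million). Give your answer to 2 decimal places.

I − A =
  [   0.80     0.00    -0.15]
  [  -0.05     0.55    -0.40]
  [  -0.30    -0.45     0.85]
Cofactors of I−A, C_ij = (−1)^(i+j)·(minor ij) (rows/columns in the sector order above):
  C_11 = (0.55)(0.85) − (-0.40)(-0.45) = 0.2875
  C_12 = −[(-0.05)(0.85) − (-0.40)(-0.30)] = 0.1625
  C_13 = (-0.05)(-0.45) − (0.55)(-0.30) = 0.1875
  C_21 = −[(0.00)(0.85) − (-0.15)(-0.45)] = 0.0675
  C_22 = (0.80)(0.85) − (-0.15)(-0.30) = 0.6350
  C_23 = −[(0.80)(-0.45) − (0.00)(-0.30)] = 0.3600
  C_31 = (0.00)(-0.40) − (-0.15)(0.55) = 0.0825
  C_32 = −[(0.80)(-0.40) − (-0.15)(-0.05)] = 0.3275
  C_33 = (0.80)(0.55) − (0.00)(-0.05) = 0.4400
det(I−A) = Σ_j (I−A)_1j·C_1j = (0.80)(0.2875) + (0.00)(0.1625) + (-0.15)(0.1875) = 0.201875
adj(I−A) = Cᵀ =
  [ 0.2875   0.0675   0.0825]
  [ 0.1625   0.6350   0.3275]
  [ 0.1875   0.3600   0.4400]
(I − A)⁻¹ = adj(I−A) / det(I−A) ≈
  [   1.4241     0.3344     0.4087]
  [   0.8050     3.1455     1.6223]
  [   0.9288     1.7833     2.1796]
x = (I − A)⁻¹ d = adj(I−A)·d / det(I−A), with det(I−A) = 0.201875:
  x_1 = (0.2875·280 + 0.0675·180 + 0.0825·180) / 0.201875 = 107.50 / 0.201875 ≈ 532.51
  x_2 = (0.1625·280 + 0.6350·180 + 0.3275·180) / 0.201875 = 218.75 / 0.201875 ≈ 1083.59
  x_3 = (0.1875·280 + 0.3600·180 + 0.4400·180) / 0.201875 = 196.50 / 0.201875 ≈ 973.37

x_1 = 532.51, x_2 = 1083.59, x_3 = 973.37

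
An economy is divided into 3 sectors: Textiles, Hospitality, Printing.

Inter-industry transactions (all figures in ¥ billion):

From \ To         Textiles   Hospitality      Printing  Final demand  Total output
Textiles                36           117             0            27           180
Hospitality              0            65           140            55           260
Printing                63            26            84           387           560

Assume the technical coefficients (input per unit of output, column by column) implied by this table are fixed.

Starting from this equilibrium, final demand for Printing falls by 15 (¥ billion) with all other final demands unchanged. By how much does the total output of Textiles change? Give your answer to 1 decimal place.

Δx_T = -3.7

Technical coefficients a_ij = z_ij / X_j:
  a_TT = 36/180 = 0.20, a_HT = 0/180 = 0.00, a_PT = 63/180 = 0.35
  a_TH = 117/260 = 0.45, a_HH = 65/260 = 0.25, a_PH = 26/260 = 0.10
  a_TP = 0/560 = 0.00, a_HP = 140/560 = 0.25, a_PP = 84/560 = 0.15
I − A =
  [   0.80    -0.45     0.00]
  [   0.00     0.75    -0.25]
  [  -0.35    -0.10     0.85]
Cofactors of I−A, C_ij = (−1)^(i+j)·(minor ij) (rows/columns in the sector order above):
  C_11 = (0.75)(0.85) − (-0.25)(-0.10) = 0.6125
  C_12 = −[(0.00)(0.85) − (-0.25)(-0.35)] = 0.0875
  C_13 = (0.00)(-0.10) − (0.75)(-0.35) = 0.2625
  C_21 = −[(-0.45)(0.85) − (0.00)(-0.10)] = 0.3825
  C_22 = (0.80)(0.85) − (0.00)(-0.35) = 0.6800
  C_23 = −[(0.80)(-0.10) − (-0.45)(-0.35)] = 0.2375
  C_31 = (-0.45)(-0.25) − (0.00)(0.75) = 0.1125
  C_32 = −[(0.80)(-0.25) − (0.00)(0.00)] = 0.2000
  C_33 = (0.80)(0.75) − (-0.45)(0.00) = 0.6000
det(I−A) = Σ_j (I−A)_1j·C_1j = (0.80)(0.6125) + (-0.45)(0.0875) + (0.00)(0.2625) = 0.450625
adj(I−A) = Cᵀ =
  [ 0.6125   0.3825   0.1125]
  [ 0.0875   0.6800   0.2000]
  [ 0.2625   0.2375   0.6000]
(I − A)⁻¹ = adj(I−A) / det(I−A) ≈
  [   1.3592     0.8488     0.2497]
  [   0.1942     1.5090     0.4438]
  [   0.5825     0.5270     1.3315]
Δx = (I − A)⁻¹ Δd with Δd having -15 in the Printing component and 0 elsewhere.
So Δx_T = L_TP · (-15), where L_TP = adj(I−A)_TP / det(I−A) = 0.1125 / 0.450625.
Δx_T = 0.1125 × (-15) / 0.450625 = -1.6875 / 0.450625 ≈ -3.7.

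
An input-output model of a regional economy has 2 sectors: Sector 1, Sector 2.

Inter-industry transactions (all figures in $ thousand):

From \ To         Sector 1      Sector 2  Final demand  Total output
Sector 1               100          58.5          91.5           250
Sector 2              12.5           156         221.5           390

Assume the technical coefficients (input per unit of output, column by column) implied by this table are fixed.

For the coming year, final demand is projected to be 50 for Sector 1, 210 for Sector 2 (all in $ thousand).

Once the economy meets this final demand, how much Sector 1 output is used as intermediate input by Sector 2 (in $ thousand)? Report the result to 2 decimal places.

Technical coefficients a_ij = z_ij / X_j:
  a_11 = 100/250 = 0.40, a_21 = 12.5/250 = 0.05
  a_12 = 58.5/390 = 0.15, a_22 = 156/390 = 0.40
I − A =
  [   0.60    -0.15]
  [  -0.05     0.60]
det(I−A) = (0.60)(0.60) − (-0.15)(-0.05) = 0.3525
adj(I−A) = [[0.60, 0.15], [0.05, 0.60]]
(I − A)⁻¹ = adj(I−A) / det(I−A) ≈
  [   1.7021     0.4255]
  [   0.1418     1.7021]
First solve x = (I − A)⁻¹ d = adj(I−A)·d / det(I−A); in particular x_2 = (0.05·50 + 0.60·210) / 0.3525 = 128.50 / 0.3525 ≈ 364.5390.
Intermediate flow from 1 to 2: z_12 = a_12 · x_2 = 0.15 × 128.50 / 0.3525 = 19.275 / 0.3525 ≈ 54.68.

z_12 = 54.68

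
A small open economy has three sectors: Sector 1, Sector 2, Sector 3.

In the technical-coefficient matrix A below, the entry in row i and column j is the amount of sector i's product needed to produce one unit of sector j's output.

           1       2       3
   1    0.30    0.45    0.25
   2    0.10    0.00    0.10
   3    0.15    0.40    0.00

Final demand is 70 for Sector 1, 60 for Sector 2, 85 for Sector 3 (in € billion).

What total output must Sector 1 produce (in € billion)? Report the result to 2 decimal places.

x_1 = 218.73

I − A =
  [   0.70    -0.45    -0.25]
  [  -0.10     1.00    -0.10]
  [  -0.15    -0.40     1.00]
Cofactors of I−A, C_ij = (−1)^(i+j)·(minor ij) (rows/columns in the sector order above):
  C_11 = (1.00)(1.00) − (-0.10)(-0.40) = 0.9600
  C_12 = −[(-0.10)(1.00) − (-0.10)(-0.15)] = 0.1150
  C_13 = (-0.10)(-0.40) − (1.00)(-0.15) = 0.1900
  C_21 = −[(-0.45)(1.00) − (-0.25)(-0.40)] = 0.5500
  C_22 = (0.70)(1.00) − (-0.25)(-0.15) = 0.6625
  C_23 = −[(0.70)(-0.40) − (-0.45)(-0.15)] = 0.3475
  C_31 = (-0.45)(-0.10) − (-0.25)(1.00) = 0.2950
  C_32 = −[(0.70)(-0.10) − (-0.25)(-0.10)] = 0.0950
  C_33 = (0.70)(1.00) − (-0.45)(-0.10) = 0.6550
det(I−A) = Σ_j (I−A)_1j·C_1j = (0.70)(0.9600) + (-0.45)(0.1150) + (-0.25)(0.1900) = 0.57275
adj(I−A) = Cᵀ =
  [ 0.9600   0.5500   0.2950]
  [ 0.1150   0.6625   0.0950]
  [ 0.1900   0.3475   0.6550]
(I − A)⁻¹ = adj(I−A) / det(I−A) ≈
  [   1.6761     0.9603     0.5151]
  [   0.2008     1.1567     0.1659]
  [   0.3317     0.6067     1.1436]
x = (I − A)⁻¹ d = adj(I−A)·d / det(I−A), with det(I−A) = 0.57275:
  x_1 = (0.9600·70 + 0.5500·60 + 0.2950·85) / 0.57275 = 125.275 / 0.57275 ≈ 218.73
  x_2 = (0.1150·70 + 0.6625·60 + 0.0950·85) / 0.57275 = 55.875 / 0.57275 ≈ 97.56
  x_3 = (0.1900·70 + 0.3475·60 + 0.6550·85) / 0.57275 = 89.825 / 0.57275 ≈ 156.83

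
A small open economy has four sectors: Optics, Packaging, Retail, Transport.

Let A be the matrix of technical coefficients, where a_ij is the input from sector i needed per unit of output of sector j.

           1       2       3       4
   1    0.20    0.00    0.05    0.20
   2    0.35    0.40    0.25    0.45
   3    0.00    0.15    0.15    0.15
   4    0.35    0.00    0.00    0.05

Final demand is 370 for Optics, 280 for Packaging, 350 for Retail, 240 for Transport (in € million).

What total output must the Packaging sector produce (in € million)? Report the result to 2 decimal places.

I − A =
  [   0.80     0.00    -0.05    -0.20]
  [  -0.35     0.60    -0.25    -0.45]
  [   0.00    -0.15     0.85    -0.15]
  [  -0.35     0.00     0.00     0.95]
Compute the cofactors C_ij = (−1)^(i+j)·(3×3 minor ij) of I−A; the adjugate is their transpose:
adj(I−A) = Cᵀ =
  [ 0.448875   0.007125   0.028500   0.102375]
  [ 0.429625   0.583875   0.197000   0.398125]
  [ 0.105000   0.103500   0.414000   0.136500]
  [ 0.165375   0.002625   0.010500   0.375375]
det(I−A) = Σ_j (I−A)_1j·C_1j = (0.80)(0.448875) + (0.00)(0.429625) + (-0.05)(0.105000) + (-0.20)(0.165375) = 0.320775
(I − A)⁻¹ = adj(I−A) / det(I−A) ≈
  [   1.3993     0.0222     0.0888     0.3191]
  [   1.3393     1.8202     0.6141     1.2411]
  [   0.3273     0.3227     1.2906     0.4255]
  [   0.5155     0.0082     0.0327     1.1702]
x = (I − A)⁻¹ d = adj(I−A)·d / det(I−A), with det(I−A) = 0.320775:
  x_1 = (0.448875·370 + 0.007125·280 + 0.028500·350 + 0.102375·240) / 0.320775 = 202.62375 / 0.320775 ≈ 631.67
  x_2 = (0.429625·370 + 0.583875·280 + 0.197000·350 + 0.398125·240) / 0.320775 = 486.94625 / 0.320775 ≈ 1518.03
  x_3 = (0.105000·370 + 0.103500·280 + 0.414000·350 + 0.136500·240) / 0.320775 = 245.49 / 0.320775 ≈ 765.30
  x_4 = (0.165375·370 + 0.002625·280 + 0.010500·350 + 0.375375·240) / 0.320775 = 155.68875 / 0.320775 ≈ 485.35

x_2 = 1518.03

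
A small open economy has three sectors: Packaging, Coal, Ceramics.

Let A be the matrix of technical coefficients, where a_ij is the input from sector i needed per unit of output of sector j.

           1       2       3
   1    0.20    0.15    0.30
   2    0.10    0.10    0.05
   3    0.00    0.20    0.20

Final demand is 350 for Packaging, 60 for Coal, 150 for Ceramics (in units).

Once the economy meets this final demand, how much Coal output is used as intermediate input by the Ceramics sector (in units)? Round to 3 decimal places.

z_23 = 11.123

I − A =
  [   0.80    -0.15    -0.30]
  [  -0.10     0.90    -0.05]
  [   0.00    -0.20     0.80]
Cofactors of I−A, C_ij = (−1)^(i+j)·(minor ij) (rows/columns in the sector order above):
  C_11 = (0.90)(0.80) − (-0.05)(-0.20) = 0.7100
  C_12 = −[(-0.10)(0.80) − (-0.05)(0.00)] = 0.0800
  C_13 = (-0.10)(-0.20) − (0.90)(0.00) = 0.0200
  C_21 = −[(-0.15)(0.80) − (-0.30)(-0.20)] = 0.1800
  C_22 = (0.80)(0.80) − (-0.30)(0.00) = 0.6400
  C_23 = −[(0.80)(-0.20) − (-0.15)(0.00)] = 0.1600
  C_31 = (-0.15)(-0.05) − (-0.30)(0.90) = 0.2775
  C_32 = −[(0.80)(-0.05) − (-0.30)(-0.10)] = 0.0700
  C_33 = (0.80)(0.90) − (-0.15)(-0.10) = 0.7050
det(I−A) = Σ_j (I−A)_1j·C_1j = (0.80)(0.7100) + (-0.15)(0.0800) + (-0.30)(0.0200) = 0.5500
adj(I−A) = Cᵀ =
  [ 0.7100   0.1800   0.2775]
  [ 0.0800   0.6400   0.0700]
  [ 0.0200   0.1600   0.7050]
(I − A)⁻¹ = adj(I−A) / det(I−A) ≈
  [   1.2909     0.3273     0.5045]
  [   0.1455     1.1636     0.1273]
  [   0.0364     0.2909     1.2818]
First solve x = (I − A)⁻¹ d = adj(I−A)·d / det(I−A); in particular x_3 = (0.0200·350 + 0.1600·60 + 0.7050·150) / 0.5500 = 122.35 / 0.5500 ≈ 222.45455.
Intermediate flow from 2 to 3: z_23 = a_23 · x_3 = 0.05 × 122.35 / 0.5500 = 6.1175 / 0.5500 ≈ 11.123.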